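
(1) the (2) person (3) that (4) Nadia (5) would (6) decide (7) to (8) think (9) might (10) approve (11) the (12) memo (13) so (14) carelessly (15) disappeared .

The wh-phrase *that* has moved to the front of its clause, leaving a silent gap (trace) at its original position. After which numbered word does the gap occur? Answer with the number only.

The filler 'that' is interpreted as the subject of the clause embedded under 'think'. It moves to the left edge, and the trace sits right after 'think':
The person that Nadia would decide to think ___ might approve the memo so carelessly disappeared.
'think' is word 8.

8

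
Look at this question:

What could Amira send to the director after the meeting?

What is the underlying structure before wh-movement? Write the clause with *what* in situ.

'what' functions as the direct object of 'send'. It moves to the left edge, and the trace sits right after 'send':
What could Amira send ___ to the director after the meeting?

Amira could send what to the director after the meeting.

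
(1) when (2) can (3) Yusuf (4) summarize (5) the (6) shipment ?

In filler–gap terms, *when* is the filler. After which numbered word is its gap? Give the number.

In situ: Yusuf can summarize the shipment when.
'when' functions as the temporal adjunct. Fronting leaves a gap immediately after 'shipment':
When can Yusuf summarize the shipment ___?
'shipment' is word 6.

6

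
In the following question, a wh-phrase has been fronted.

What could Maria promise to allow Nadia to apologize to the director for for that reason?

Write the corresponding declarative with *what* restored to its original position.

'what' is the object of the preposition 'for'. Wh-movement fronts it, leaving a gap right after 'for':
What could Maria promise to allow Nadia to apologize to the director for ___ for that reason?

Maria could promise to allow Nadia to apologize to the director for what for that reason.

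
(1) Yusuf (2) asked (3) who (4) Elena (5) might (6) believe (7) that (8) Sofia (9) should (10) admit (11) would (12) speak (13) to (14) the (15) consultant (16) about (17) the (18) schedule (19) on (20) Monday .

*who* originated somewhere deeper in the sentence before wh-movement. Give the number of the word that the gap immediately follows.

10

Before movement: Elena might believe that Sofia should admit who would speak to the consultant about the schedule on Monday.
'who' functions as the subject of the clause embedded under 'admit'. Wh-movement fronts it, leaving a gap right after 'admit':
Yusuf asked who Elena might believe that Sofia should admit ___ would speak to the consultant about the schedule on Monday.
'admit' is word 10.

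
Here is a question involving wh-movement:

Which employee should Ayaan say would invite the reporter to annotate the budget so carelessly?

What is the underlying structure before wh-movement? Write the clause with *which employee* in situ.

Ayaan should say which employee would invite the reporter to annotate the budget so carelessly.

The filler 'which employee' is interpreted as the subject of the clause embedded under 'say'. Wh-movement fronts it, leaving a gap right after 'say':
Which employee should Ayaan say ___ would invite the reporter to annotate the budget so carelessly?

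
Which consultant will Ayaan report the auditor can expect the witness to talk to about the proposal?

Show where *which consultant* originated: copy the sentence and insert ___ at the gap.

Before movement: Ayaan will report the auditor can expect the witness to talk to which consultant about the proposal.
'which consultant' functions as the object of the preposition 'to'. The gap is right after 'to'.

Which consultant will Ayaan report the auditor can expect the witness to talk to ___ about the proposal?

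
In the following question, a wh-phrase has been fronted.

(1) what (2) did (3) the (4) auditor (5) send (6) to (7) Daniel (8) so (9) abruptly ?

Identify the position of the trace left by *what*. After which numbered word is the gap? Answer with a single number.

5

Underlying clause: The auditor did send what to Daniel so abruptly.
The filler 'what' is interpreted as the direct object of 'send'. Wh-movement fronts it, leaving a gap right after 'send':
What did the auditor send ___ to Daniel so abruptly?
'send' is word 5.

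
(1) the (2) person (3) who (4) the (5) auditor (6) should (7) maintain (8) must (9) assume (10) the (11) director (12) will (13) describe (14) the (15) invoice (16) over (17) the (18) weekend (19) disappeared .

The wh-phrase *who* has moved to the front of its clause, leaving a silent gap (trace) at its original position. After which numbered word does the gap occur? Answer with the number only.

7

'who' is the subject of the clause embedded under 'maintain'. It moves to the left edge, and the trace sits right after 'maintain':
The person who the auditor should maintain ___ must assume the director will describe the invoice over the weekend disappeared.
'maintain' is word 7.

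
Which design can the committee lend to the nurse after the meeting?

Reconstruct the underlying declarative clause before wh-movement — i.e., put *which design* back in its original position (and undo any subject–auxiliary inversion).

The committee can lend which design to the nurse after the meeting.

'which design' functions as the direct object of 'lend'. It moves to the left edge, and the trace sits right after 'lend':
Which design can the committee lend ___ to the nurse after the meeting?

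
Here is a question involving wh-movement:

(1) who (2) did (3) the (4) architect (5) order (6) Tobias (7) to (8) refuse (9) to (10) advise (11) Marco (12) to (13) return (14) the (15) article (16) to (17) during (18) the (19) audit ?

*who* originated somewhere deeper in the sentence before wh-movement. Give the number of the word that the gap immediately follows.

16

Pre-movement form: The architect did order Tobias to refuse to advise Marco to return the article to who during the audit.
'who' functions as the object of the preposition 'to' (recipient of 'return'). Fronting leaves a gap immediately after 'to':
Who did the architect order Tobias to refuse to advise Marco to return the article to ___ during the audit?
'to' is word 16.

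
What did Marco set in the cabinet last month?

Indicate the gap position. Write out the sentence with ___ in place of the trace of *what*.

What did Marco set ___ in the cabinet last month?

Before movement: Marco did set what in the cabinet last month.
The filler 'what' is interpreted as the direct object of 'set'. The gap is right after 'set'.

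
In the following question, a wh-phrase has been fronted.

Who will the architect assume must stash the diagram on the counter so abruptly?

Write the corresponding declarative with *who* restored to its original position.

'who' is the subject of the clause embedded under 'assume'. It moves to the left edge, and the trace sits right after 'assume':
Who will the architect assume ___ must stash the diagram on the counter so abruptly?

The architect will assume who must stash the diagram on the counter so abruptly.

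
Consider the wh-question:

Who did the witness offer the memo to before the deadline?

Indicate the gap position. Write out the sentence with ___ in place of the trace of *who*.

Who did the witness offer the memo to ___ before the deadline?

Pre-movement form: The witness did offer the memo to who before the deadline.
The filler 'who' is interpreted as the object of the preposition 'to' (recipient of 'offer'). The gap is right after 'to'.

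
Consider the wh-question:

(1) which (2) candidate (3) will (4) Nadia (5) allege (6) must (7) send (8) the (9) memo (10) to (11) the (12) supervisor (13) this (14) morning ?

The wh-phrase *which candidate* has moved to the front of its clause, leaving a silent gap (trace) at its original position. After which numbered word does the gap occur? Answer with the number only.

5

Underlying clause: Nadia will allege which candidate must send the memo to the supervisor this morning.
'which candidate' functions as the subject of the clause embedded under 'allege'. Wh-movement fronts it, leaving a gap right after 'allege':
Which candidate will Nadia allege ___ must send the memo to the supervisor this morning?
'allege' is word 5.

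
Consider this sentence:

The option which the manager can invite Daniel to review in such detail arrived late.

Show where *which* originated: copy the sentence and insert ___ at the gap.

The option which the manager can invite Daniel to review ___ in such detail arrived late.

'which' functions as the direct object of 'review'. The gap is right after 'review'.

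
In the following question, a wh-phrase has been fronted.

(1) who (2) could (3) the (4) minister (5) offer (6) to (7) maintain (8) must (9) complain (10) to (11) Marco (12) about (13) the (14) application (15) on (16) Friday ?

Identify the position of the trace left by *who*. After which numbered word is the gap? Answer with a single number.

7

Underlying clause: The minister could offer to maintain who must complain to Marco about the application on Friday.
'who' functions as the subject of the clause embedded under 'maintain'. Fronting leaves a gap immediately after 'maintain':
Who could the minister offer to maintain ___ must complain to Marco about the application on Friday?
'maintain' is word 7.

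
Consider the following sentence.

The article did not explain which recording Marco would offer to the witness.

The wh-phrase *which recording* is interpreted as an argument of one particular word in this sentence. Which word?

Before movement: Marco would offer which recording to the witness.
The filler 'which recording' is interpreted as the direct object of 'offer'. Fronting leaves a gap immediately after 'offer':
The article did not explain which recording Marco would offer ___ to the witness.

offer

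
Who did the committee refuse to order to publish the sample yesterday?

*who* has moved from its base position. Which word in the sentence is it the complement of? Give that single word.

Pre-movement form: The committee did refuse to order who to publish the sample yesterday.
'who' functions as the direct object of 'order'. Fronting leaves a gap immediately after 'order':
Who did the committee refuse to order ___ to publish the sample yesterday?

order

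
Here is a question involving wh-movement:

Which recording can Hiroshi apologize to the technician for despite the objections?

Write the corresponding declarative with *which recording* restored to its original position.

Hiroshi can apologize to the technician for which recording despite the objections.

The filler 'which recording' is interpreted as the object of the preposition 'for'. It moves to the left edge, and the trace sits right after 'for':
Which recording can Hiroshi apologize to the technician for ___ despite the objections?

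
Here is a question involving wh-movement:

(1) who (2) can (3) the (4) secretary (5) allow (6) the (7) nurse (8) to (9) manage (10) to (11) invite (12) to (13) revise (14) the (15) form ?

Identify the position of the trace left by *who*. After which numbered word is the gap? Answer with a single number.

Before movement: The secretary can allow the nurse to manage to invite who to revise the form.
The filler 'who' is interpreted as the direct object of 'invite'. Fronting leaves a gap immediately after 'invite':
Who can the secretary allow the nurse to manage to invite ___ to revise the form?
'invite' is word 11.

11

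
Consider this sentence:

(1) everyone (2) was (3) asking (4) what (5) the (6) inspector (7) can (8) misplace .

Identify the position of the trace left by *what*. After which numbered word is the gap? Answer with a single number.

Before movement: The inspector can misplace what.
'what' functions as the direct object of 'misplace'. Wh-movement fronts it, leaving a gap right after 'misplace':
Everyone was asking what the inspector can misplace ___.
'misplace' is word 8.

8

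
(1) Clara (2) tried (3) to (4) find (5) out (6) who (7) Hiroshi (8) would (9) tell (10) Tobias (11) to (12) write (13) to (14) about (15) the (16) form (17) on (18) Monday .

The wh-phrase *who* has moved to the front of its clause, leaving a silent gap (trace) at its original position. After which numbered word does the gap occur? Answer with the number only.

In situ: Hiroshi would tell Tobias to write to who about the form on Monday.
'who' is the object of the preposition 'to'. Fronting leaves a gap immediately after 'to':
Clara tried to find out who Hiroshi would tell Tobias to write to ___ about the form on Monday.
'to' is word 13.

13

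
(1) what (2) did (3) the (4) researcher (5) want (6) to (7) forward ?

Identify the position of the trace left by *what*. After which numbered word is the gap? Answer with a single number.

Underlying clause: The researcher did want to forward what.
The filler 'what' is interpreted as the direct object of 'forward'. Wh-movement fronts it, leaving a gap right after 'forward':
What did the researcher want to forward ___?
'forward' is word 7.

7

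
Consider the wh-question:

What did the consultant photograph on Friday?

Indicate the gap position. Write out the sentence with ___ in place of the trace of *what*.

Pre-movement form: The consultant did photograph what on Friday.
'what' functions as the direct object of 'photograph'. The gap is right after 'photograph'.

What did the consultant photograph ___ on Friday?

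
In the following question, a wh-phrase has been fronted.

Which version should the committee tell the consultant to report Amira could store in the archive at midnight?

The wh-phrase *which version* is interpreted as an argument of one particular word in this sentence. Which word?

Underlying clause: The committee should tell the consultant to report Amira could store which version in the archive at midnight.
The filler 'which version' is interpreted as the direct object of 'store'. Wh-movement fronts it, leaving a gap right after 'store':
Which version should the committee tell the consultant to report Amira could store ___ in the archive at midnight?

store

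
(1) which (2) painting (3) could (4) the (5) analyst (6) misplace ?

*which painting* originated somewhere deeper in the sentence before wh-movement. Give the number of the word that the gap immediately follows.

6

Underlying clause: The analyst could misplace which painting.
'which painting' is the direct object of 'misplace'. It moves to the left edge, and the trace sits right after 'misplace':
Which painting could the analyst misplace ___?
'misplace' is word 6.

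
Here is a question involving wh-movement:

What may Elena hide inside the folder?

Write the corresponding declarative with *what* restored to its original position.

The filler 'what' is interpreted as the direct object of 'hide'. It moves to the left edge, and the trace sits right after 'hide':
What may Elena hide ___ inside the folder?

Elena may hide what inside the folder.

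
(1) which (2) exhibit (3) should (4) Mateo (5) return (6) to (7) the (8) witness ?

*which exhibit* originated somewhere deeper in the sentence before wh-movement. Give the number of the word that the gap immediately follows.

Pre-movement form: Mateo should return which exhibit to the witness.
'which exhibit' functions as the direct object of 'return'. It moves to the left edge, and the trace sits right after 'return':
Which exhibit should Mateo return ___ to the witness?
'return' is word 5.

5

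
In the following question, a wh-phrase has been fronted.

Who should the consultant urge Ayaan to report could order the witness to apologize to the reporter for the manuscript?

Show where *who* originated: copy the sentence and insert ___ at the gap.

Before movement: The consultant should urge Ayaan to report who could order the witness to apologize to the reporter for the manuscript.
The filler 'who' is interpreted as the subject of the clause embedded under 'report'. The gap is right after 'report'.

Who should the consultant urge Ayaan to report ___ could order the witness to apologize to the reporter for the manuscript?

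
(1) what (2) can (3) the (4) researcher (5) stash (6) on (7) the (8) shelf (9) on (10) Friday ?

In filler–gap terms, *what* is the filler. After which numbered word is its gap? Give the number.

In situ: The researcher can stash what on the shelf on Friday.
'what' functions as the direct object of 'stash'. Fronting leaves a gap immediately after 'stash':
What can the researcher stash ___ on the shelf on Friday?
'stash' is word 5.

5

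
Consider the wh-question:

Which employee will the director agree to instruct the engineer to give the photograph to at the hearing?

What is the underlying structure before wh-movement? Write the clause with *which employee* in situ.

'which employee' functions as the object of the preposition 'to' (recipient of 'give'). Fronting leaves a gap immediately after 'to':
Which employee will the director agree to instruct the engineer to give the photograph to ___ at the hearing?

The director will agree to instruct the engineer to give the photograph to which employee at the hearing.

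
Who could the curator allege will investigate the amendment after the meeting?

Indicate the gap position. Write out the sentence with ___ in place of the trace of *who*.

Pre-movement form: The curator could allege who will investigate the amendment after the meeting.
'who' functions as the subject of the clause embedded under 'allege'. The gap is right after 'allege'.

Who could the curator allege ___ will investigate the amendment after the meeting?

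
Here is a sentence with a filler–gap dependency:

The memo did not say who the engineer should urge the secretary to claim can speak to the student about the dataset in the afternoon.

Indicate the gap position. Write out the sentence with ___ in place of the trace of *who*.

The memo did not say who the engineer should urge the secretary to claim ___ can speak to the student about the dataset in the afternoon.

Before movement: The engineer should urge the secretary to claim who can speak to the student about the dataset in the afternoon.
The filler 'who' is interpreted as the subject of the clause embedded under 'claim'. The gap is right after 'claim'.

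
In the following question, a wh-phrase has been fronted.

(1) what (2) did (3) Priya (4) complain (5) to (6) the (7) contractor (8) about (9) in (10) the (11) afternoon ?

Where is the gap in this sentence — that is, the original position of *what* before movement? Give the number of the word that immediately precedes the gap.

Pre-movement form: Priya did complain to the contractor about what in the afternoon.
'what' is the object of the preposition 'about'. Fronting leaves a gap immediately after 'about':
What did Priya complain to the contractor about ___ in the afternoon?
'about' is word 8.

8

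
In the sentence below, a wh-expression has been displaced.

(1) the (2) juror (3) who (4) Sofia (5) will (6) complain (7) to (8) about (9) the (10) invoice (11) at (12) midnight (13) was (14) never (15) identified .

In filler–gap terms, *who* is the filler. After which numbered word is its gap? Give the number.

7

'who' is the object of the preposition 'to'. Fronting leaves a gap immediately after 'to':
The juror who Sofia will complain to ___ about the invoice at midnight was never identified.
'to' is word 7.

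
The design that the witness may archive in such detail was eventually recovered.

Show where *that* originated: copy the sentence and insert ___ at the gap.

The design that the witness may archive ___ in such detail was eventually recovered.

'that' functions as the direct object of 'archive'. The gap is right after 'archive'.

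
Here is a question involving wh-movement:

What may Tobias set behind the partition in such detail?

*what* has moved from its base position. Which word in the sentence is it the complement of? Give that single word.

In situ: Tobias may set what behind the partition in such detail.
'what' is the direct object of 'set'. It moves to the left edge, and the trace sits right after 'set':
What may Tobias set ___ behind the partition in such detail?

set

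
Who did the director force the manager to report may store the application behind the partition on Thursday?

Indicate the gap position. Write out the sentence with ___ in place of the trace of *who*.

Who did the director force the manager to report ___ may store the application behind the partition on Thursday?

In situ: The director did force the manager to report who may store the application behind the partition on Thursday.
The filler 'who' is interpreted as the subject of the clause embedded under 'report'. The gap is right after 'report'.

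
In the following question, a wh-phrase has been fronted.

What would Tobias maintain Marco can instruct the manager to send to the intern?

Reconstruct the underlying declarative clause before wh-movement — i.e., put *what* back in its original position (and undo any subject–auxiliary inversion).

The filler 'what' is interpreted as the direct object of 'send'. It moves to the left edge, and the trace sits right after 'send':
What would Tobias maintain Marco can instruct the manager to send ___ to the intern?

Tobias would maintain Marco can instruct the manager to send what to the intern.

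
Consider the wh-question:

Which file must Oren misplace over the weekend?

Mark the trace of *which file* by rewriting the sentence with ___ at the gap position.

Before movement: Oren must misplace which file over the weekend.
'which file' is the direct object of 'misplace'. The gap is right after 'misplace'.

Which file must Oren misplace ___ over the weekend?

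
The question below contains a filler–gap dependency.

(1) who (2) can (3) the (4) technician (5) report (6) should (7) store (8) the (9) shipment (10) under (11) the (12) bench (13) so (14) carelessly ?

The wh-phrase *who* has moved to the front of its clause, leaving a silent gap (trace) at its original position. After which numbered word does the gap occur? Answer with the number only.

Underlying clause: The technician can report who should store the shipment under the bench so carelessly.
'who' functions as the subject of the clause embedded under 'report'. Wh-movement fronts it, leaving a gap right after 'report':
Who can the technician report ___ should store the shipment under the bench so carelessly?
'report' is word 5.

5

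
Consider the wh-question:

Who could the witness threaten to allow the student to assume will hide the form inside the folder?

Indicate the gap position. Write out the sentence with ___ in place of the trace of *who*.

Underlying clause: The witness could threaten to allow the student to assume who will hide the form inside the folder.
The filler 'who' is interpreted as the subject of the clause embedded under 'assume'. The gap is right after 'assume'.

Who could the witness threaten to allow the student to assume ___ will hide the form inside the folder?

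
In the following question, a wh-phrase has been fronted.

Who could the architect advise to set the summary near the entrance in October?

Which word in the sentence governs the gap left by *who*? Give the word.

Before movement: The architect could advise who to set the summary near the entrance in October.
The filler 'who' is interpreted as the direct object of 'advise'. Fronting leaves a gap immediately after 'advise':
Who could the architect advise ___ to set the summary near the entrance in October?

advise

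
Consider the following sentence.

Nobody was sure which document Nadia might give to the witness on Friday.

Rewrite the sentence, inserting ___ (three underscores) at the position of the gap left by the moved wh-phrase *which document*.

Nobody was sure which document Nadia might give ___ to the witness on Friday.

Before movement: Nadia might give which document to the witness on Friday.
'which document' is the direct object of 'give'. The gap is right after 'give'.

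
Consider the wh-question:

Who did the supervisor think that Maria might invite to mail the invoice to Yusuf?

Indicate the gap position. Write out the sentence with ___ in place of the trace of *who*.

Underlying clause: The supervisor did think that Maria might invite who to mail the invoice to Yusuf.
The filler 'who' is interpreted as the direct object of 'invite'. The gap is right after 'invite'.

Who did the supervisor think that Maria might invite ___ to mail the invoice to Yusuf?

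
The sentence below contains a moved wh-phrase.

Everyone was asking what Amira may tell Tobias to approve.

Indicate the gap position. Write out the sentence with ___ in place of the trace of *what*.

In situ: Amira may tell Tobias to approve what.
'what' is the direct object of 'approve'. The gap is right after 'approve'.

Everyone was asking what Amira may tell Tobias to approve ___.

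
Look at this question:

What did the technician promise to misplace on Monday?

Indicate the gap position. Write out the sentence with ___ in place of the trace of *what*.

Before movement: The technician did promise to misplace what on Monday.
'what' is the direct object of 'misplace'. The gap is right after 'misplace'.

What did the technician promise to misplace ___ on Monday?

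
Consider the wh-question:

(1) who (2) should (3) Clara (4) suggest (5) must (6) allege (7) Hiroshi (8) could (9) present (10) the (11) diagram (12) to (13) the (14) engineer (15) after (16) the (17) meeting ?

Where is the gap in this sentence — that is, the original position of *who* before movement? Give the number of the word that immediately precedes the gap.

4

Underlying clause: Clara should suggest who must allege Hiroshi could present the diagram to the engineer after the meeting.
'who' is the subject of the clause embedded under 'suggest'. Fronting leaves a gap immediately after 'suggest':
Who should Clara suggest ___ must allege Hiroshi could present the diagram to the engineer after the meeting?
'suggest' is word 4.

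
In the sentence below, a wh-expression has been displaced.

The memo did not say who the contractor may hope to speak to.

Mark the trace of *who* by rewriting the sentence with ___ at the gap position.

The memo did not say who the contractor may hope to speak to ___.

In situ: The contractor may hope to speak to who.
'who' functions as the object of the preposition 'to'. The gap is right after 'to'.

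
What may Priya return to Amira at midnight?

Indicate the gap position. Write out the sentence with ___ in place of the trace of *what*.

What may Priya return ___ to Amira at midnight?

Pre-movement form: Priya may return what to Amira at midnight.
'what' functions as the direct object of 'return'. The gap is right after 'return'.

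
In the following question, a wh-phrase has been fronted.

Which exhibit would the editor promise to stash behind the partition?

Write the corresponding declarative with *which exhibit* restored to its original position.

The editor would promise to stash which exhibit behind the partition.

The filler 'which exhibit' is interpreted as the direct object of 'stash'. Fronting leaves a gap immediately after 'stash':
Which exhibit would the editor promise to stash ___ behind the partition?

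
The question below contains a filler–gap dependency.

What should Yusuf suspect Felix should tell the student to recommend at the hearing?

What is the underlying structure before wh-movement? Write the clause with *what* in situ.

Yusuf should suspect Felix should tell the student to recommend what at the hearing.

'what' is the direct object of 'recommend'. It moves to the left edge, and the trace sits right after 'recommend':
What should Yusuf suspect Felix should tell the student to recommend ___ at the hearing?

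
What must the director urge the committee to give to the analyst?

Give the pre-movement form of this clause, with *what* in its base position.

The director must urge the committee to give what to the analyst.

'what' functions as the direct object of 'give'. Wh-movement fronts it, leaving a gap right after 'give':
What must the director urge the committee to give ___ to the analyst?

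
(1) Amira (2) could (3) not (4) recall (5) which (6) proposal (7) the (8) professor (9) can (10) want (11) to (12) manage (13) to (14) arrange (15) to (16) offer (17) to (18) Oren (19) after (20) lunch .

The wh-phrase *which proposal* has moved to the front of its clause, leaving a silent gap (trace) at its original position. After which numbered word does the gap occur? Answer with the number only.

16

Before movement: The professor can want to manage to arrange to offer which proposal to Oren after lunch.
'which proposal' is the direct object of 'offer'. It moves to the left edge, and the trace sits right after 'offer':
Amira could not recall which proposal the professor can want to manage to arrange to offer ___ to Oren after lunch.
'offer' is word 16.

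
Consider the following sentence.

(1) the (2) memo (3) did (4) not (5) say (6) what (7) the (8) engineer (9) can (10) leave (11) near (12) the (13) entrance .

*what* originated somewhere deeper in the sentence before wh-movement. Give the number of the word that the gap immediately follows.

In situ: The engineer can leave what near the entrance.
'what' is the direct object of 'leave'. Wh-movement fronts it, leaving a gap right after 'leave':
The memo did not say what the engineer can leave ___ near the entrance.
'leave' is word 10.

10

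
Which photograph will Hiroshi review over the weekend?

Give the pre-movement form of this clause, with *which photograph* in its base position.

Hiroshi will review which photograph over the weekend.

The filler 'which photograph' is interpreted as the direct object of 'review'. It moves to the left edge, and the trace sits right after 'review':
Which photograph will Hiroshi review ___ over the weekend?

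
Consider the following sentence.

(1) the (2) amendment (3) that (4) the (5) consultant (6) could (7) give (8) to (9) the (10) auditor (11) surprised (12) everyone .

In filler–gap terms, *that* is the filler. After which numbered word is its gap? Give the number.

7

'that' is the direct object of 'give'. Fronting leaves a gap immediately after 'give':
The amendment that the consultant could give ___ to the auditor surprised everyone.
'give' is word 7.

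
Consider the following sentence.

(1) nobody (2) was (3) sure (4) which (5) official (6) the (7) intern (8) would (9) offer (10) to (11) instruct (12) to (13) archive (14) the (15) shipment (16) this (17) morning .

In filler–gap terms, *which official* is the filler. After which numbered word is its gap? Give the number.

11

Before movement: The intern would offer to instruct which official to archive the shipment this morning.
'which official' functions as the direct object of 'instruct'. Fronting leaves a gap immediately after 'instruct':
Nobody was sure which official the intern would offer to instruct ___ to archive the shipment this morning.
'instruct' is word 11.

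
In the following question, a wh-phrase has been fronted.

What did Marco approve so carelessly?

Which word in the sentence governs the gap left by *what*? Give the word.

Before movement: Marco did approve what so carelessly.
The filler 'what' is interpreted as the direct object of 'approve'. Wh-movement fronts it, leaving a gap right after 'approve':
What did Marco approve ___ so carelessly?

approve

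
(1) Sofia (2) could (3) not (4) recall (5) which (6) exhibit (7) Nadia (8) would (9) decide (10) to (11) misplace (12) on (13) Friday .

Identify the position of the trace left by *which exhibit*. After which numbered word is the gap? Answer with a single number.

Underlying clause: Nadia would decide to misplace which exhibit on Friday.
The filler 'which exhibit' is interpreted as the direct object of 'misplace'. It moves to the left edge, and the trace sits right after 'misplace':
Sofia could not recall which exhibit Nadia would decide to misplace ___ on Friday.
'misplace' is word 11.

11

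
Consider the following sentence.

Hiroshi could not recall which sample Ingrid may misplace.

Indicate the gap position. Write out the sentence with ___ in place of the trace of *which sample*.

Underlying clause: Ingrid may misplace which sample.
The filler 'which sample' is interpreted as the direct object of 'misplace'. The gap is right after 'misplace'.

Hiroshi could not recall which sample Ingrid may misplace ___.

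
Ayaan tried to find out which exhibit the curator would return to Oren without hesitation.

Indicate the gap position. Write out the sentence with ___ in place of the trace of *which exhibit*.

Ayaan tried to find out which exhibit the curator would return ___ to Oren without hesitation.

Before movement: The curator would return which exhibit to Oren without hesitation.
'which exhibit' is the direct object of 'return'. The gap is right after 'return'.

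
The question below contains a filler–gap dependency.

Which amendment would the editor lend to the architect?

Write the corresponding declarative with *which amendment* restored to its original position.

The editor would lend which amendment to the architect.

'which amendment' is the direct object of 'lend'. Fronting leaves a gap immediately after 'lend':
Which amendment would the editor lend ___ to the architect?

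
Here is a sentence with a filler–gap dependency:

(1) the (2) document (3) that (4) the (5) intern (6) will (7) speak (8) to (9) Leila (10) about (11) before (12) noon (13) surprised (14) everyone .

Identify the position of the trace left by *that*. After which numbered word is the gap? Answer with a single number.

The filler 'that' is interpreted as the object of the preposition 'about'. It moves to the left edge, and the trace sits right after 'about':
The document that the intern will speak to Leila about ___ before noon surprised everyone.
'about' is word 10.

10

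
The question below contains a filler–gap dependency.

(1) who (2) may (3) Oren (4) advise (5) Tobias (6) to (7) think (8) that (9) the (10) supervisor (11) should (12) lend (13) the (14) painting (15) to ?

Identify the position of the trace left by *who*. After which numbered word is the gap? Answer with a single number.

Underlying clause: Oren may advise Tobias to think that the supervisor should lend the painting to who.
'who' is the object of the preposition 'to' (recipient of 'lend'). Fronting leaves a gap immediately after 'to':
Who may Oren advise Tobias to think that the supervisor should lend the painting to ___?
'to' is word 15.

15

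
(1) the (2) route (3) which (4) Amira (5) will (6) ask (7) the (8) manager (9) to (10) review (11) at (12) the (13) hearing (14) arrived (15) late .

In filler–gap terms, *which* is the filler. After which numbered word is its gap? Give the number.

10

'which' is the direct object of 'review'. Fronting leaves a gap immediately after 'review':
The route which Amira will ask the manager to review ___ at the hearing arrived late.
'review' is word 10.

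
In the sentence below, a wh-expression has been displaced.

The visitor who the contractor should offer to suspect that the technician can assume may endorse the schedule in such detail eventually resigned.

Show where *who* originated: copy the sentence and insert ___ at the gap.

'who' is the subject of the clause embedded under 'assume'. The gap is right after 'assume'.

The visitor who the contractor should offer to suspect that the technician can assume ___ may endorse the schedule in such detail eventually resigned.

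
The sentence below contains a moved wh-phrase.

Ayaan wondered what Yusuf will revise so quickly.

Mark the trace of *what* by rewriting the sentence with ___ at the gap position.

Ayaan wondered what Yusuf will revise ___ so quickly.

Underlying clause: Yusuf will revise what so quickly.
'what' is the direct object of 'revise'. The gap is right after 'revise'.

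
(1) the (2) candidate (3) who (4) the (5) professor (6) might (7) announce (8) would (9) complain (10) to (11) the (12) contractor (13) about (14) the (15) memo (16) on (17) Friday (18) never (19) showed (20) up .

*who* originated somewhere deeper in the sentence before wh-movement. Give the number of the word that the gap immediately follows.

The filler 'who' is interpreted as the subject of the clause embedded under 'announce'. Fronting leaves a gap immediately after 'announce':
The candidate who the professor might announce ___ would complain to the contractor about the memo on Friday never showed up.
'announce' is word 7.

7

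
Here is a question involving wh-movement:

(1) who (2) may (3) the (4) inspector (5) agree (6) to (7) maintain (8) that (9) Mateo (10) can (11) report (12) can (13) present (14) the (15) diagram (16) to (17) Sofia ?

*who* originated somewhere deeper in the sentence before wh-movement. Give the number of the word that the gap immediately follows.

11

In situ: The inspector may agree to maintain that Mateo can report who can present the diagram to Sofia.
'who' is the subject of the clause embedded under 'report'. It moves to the left edge, and the trace sits right after 'report':
Who may the inspector agree to maintain that Mateo can report ___ can present the diagram to Sofia?
'report' is word 11.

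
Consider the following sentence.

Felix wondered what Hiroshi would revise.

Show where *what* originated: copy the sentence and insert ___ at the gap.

In situ: Hiroshi would revise what.
'what' is the direct object of 'revise'. The gap is right after 'revise'.

Felix wondered what Hiroshi would revise ___.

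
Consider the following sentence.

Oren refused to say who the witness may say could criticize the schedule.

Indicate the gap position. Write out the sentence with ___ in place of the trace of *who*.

Oren refused to say who the witness may say ___ could criticize the schedule.

Underlying clause: The witness may say who could criticize the schedule.
'who' is the subject of the clause embedded under 'say'. The gap is right after 'say'.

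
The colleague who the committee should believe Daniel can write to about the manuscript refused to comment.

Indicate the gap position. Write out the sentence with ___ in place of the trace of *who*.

'who' is the object of the preposition 'to'. The gap is right after 'to'.

The colleague who the committee should believe Daniel can write to ___ about the manuscript refused to comment.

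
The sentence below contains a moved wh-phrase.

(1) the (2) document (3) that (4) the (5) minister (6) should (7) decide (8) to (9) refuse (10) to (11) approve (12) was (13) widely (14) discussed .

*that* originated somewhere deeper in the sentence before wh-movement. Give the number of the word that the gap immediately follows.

11

'that' functions as the direct object of 'approve'. Wh-movement fronts it, leaving a gap right after 'approve':
The document that the minister should decide to refuse to approve ___ was widely discussed.
'approve' is word 11.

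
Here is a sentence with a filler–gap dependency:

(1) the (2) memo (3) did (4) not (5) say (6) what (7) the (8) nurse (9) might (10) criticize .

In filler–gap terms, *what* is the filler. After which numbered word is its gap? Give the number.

10

Underlying clause: The nurse might criticize what.
'what' functions as the direct object of 'criticize'. Fronting leaves a gap immediately after 'criticize':
The memo did not say what the nurse might criticize ___.
'criticize' is word 10.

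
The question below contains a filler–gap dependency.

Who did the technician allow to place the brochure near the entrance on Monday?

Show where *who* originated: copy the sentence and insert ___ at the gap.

Pre-movement form: The technician did allow who to place the brochure near the entrance on Monday.
'who' functions as the direct object of 'allow'. The gap is right after 'allow'.

Who did the technician allow ___ to place the brochure near the entrance on Monday?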